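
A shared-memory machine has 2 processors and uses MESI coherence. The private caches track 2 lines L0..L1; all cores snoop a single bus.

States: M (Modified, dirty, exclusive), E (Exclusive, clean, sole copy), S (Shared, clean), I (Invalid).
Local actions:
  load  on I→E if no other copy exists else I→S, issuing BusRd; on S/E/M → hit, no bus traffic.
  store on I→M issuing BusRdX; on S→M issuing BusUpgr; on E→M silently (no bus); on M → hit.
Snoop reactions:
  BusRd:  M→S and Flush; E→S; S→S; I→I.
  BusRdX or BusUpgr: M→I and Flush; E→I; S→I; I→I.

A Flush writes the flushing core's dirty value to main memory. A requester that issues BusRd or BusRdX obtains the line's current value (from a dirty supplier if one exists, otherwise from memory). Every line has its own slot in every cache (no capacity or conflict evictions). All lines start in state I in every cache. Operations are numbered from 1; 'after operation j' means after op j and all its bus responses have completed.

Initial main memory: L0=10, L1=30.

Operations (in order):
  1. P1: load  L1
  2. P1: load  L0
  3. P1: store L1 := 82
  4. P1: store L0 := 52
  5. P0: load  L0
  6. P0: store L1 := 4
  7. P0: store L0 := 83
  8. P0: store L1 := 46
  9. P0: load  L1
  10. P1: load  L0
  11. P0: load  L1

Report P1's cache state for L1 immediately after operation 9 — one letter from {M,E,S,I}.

state = I

1. P1: load  L1  bus=[BusRd]  L1: P0=I P1=E  mem[L1]=30
2. P1: load  L0  bus=[BusRd]  L0: P0=I P1=E  mem[L0]=10
3. P1: store L1 := 82  bus=[-]  L1: P0=I P1=M  mem[L1]=30
4. P1: store L0 := 52  bus=[-]  L0: P0=I P1=M  mem[L0]=10
5. P0: load  L0  bus=[BusRd,Flush]  L0: P0=S P1=S  mem[L0]=52
6. P0: store L1 := 4  bus=[BusRdX,Flush]  L1: P0=M P1=I  mem[L1]=82
7. P0: store L0 := 83  bus=[BusUpgr]  L0: P0=M P1=I  mem[L0]=52
8. P0: store L1 := 46  bus=[-]  L1: P0=M P1=I  mem[L1]=82
9. P0: load  L1  bus=[-]  L1: P0=M P1=I  mem[L1]=82
10. P1: load  L0  bus=[BusRd,Flush]  L0: P0=S P1=S  mem[L0]=83
11. P0: load  L1  bus=[-]  L1: P0=M P1=I  mem[L1]=82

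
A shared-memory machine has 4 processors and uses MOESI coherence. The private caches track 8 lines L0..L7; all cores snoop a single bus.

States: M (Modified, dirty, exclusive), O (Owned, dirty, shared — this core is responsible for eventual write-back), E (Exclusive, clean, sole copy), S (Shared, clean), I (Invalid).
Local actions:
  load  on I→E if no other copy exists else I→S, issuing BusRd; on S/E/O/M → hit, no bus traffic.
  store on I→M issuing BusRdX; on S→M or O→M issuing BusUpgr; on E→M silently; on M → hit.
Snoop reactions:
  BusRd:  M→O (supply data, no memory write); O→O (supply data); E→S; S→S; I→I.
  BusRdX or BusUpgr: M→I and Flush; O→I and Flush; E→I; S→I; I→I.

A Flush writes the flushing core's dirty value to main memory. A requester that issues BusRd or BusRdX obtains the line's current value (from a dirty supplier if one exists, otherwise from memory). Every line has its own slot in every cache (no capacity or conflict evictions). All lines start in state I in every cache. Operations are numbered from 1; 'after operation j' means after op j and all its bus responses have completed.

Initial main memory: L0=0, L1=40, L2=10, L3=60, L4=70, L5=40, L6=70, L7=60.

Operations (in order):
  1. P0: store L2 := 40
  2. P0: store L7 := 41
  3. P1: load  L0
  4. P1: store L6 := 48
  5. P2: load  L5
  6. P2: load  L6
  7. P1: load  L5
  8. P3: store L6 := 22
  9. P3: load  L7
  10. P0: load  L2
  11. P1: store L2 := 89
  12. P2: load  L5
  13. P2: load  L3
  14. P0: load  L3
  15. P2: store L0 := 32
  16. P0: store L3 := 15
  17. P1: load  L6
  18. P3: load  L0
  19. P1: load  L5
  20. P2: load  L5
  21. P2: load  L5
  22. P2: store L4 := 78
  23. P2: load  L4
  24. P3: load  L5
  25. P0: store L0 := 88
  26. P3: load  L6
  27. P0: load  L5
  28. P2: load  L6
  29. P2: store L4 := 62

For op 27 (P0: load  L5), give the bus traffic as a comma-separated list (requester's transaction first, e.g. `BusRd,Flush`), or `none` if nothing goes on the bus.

[1] P0: store L2 := 40 | P0:M(40), P1:I, P2:I, P3:I | bus: BusRdX
[2] P0: store L7 := 41 | P0:M(41), P1:I, P2:I, P3:I | bus: BusRdX
[3] P1: load  L0 | P0:I, P1:E(0), P2:I, P3:I | bus: BusRd
[4] P1: store L6 := 48 | P0:I, P1:M(48), P2:I, P3:I | bus: BusRdX
[5] P2: load  L5 | P0:I, P1:I, P2:E(40), P3:I | bus: BusRd
[6] P2: load  L6 | P0:I, P1:O(48), P2:S(48), P3:I | bus: BusRd
[7] P1: load  L5 | P0:I, P1:S(40), P2:S(40), P3:I | bus: BusRd
[8] P3: store L6 := 22 | P0:I, P1:I, P2:I, P3:M(22) | bus: BusRdX,Flush
[9] P3: load  L7 | P0:O(41), P1:I, P2:I, P3:S(41) | bus: BusRd
[10] P0: load  L2 | P0:M(40), P1:I, P2:I, P3:I | bus: none
[11] P1: store L2 := 89 | P0:I, P1:M(89), P2:I, P3:I | bus: BusRdX,Flush
[12] P2: load  L5 | P0:I, P1:S(40), P2:S(40), P3:I | bus: none
[13] P2: load  L3 | P0:I, P1:I, P2:E(60), P3:I | bus: BusRd
[14] P0: load  L3 | P0:S(60), P1:I, P2:S(60), P3:I | bus: BusRd
[15] P2: store L0 := 32 | P0:I, P1:I, P2:M(32), P3:I | bus: BusRdX
[16] P0: store L3 := 15 | P0:M(15), P1:I, P2:I, P3:I | bus: BusUpgr
[17] P1: load  L6 | P0:I, P1:S(22), P2:I, P3:O(22) | bus: BusRd
[18] P3: load  L0 | P0:I, P1:I, P2:O(32), P3:S(32) | bus: BusRd
[19] P1: load  L5 | P0:I, P1:S(40), P2:S(40), P3:I | bus: none
[20] P2: load  L5 | P0:I, P1:S(40), P2:S(40), P3:I | bus: none
[21] P2: load  L5 | P0:I, P1:S(40), P2:S(40), P3:I | bus: none
[22] P2: store L4 := 78 | P0:I, P1:I, P2:M(78), P3:I | bus: BusRdX
[23] P2: load  L4 | P0:I, P1:I, P2:M(78), P3:I | bus: none
[24] P3: load  L5 | P0:I, P1:S(40), P2:S(40), P3:S(40) | bus: BusRd
[25] P0: store L0 := 88 | P0:M(88), P1:I, P2:I, P3:I | bus: BusRdX,Flush
[26] P3: load  L6 | P0:I, P1:S(22), P2:I, P3:O(22) | bus: none
[27] P0: load  L5 | P0:S(40), P1:S(40), P2:S(40), P3:S(40) | bus: BusRd
[28] P2: load  L6 | P0:I, P1:S(22), P2:S(22), P3:O(22) | bus: BusRd
[29] P2: store L4 := 62 | P0:I, P1:I, P2:M(62), P3:I | bus: none

bus = BusRd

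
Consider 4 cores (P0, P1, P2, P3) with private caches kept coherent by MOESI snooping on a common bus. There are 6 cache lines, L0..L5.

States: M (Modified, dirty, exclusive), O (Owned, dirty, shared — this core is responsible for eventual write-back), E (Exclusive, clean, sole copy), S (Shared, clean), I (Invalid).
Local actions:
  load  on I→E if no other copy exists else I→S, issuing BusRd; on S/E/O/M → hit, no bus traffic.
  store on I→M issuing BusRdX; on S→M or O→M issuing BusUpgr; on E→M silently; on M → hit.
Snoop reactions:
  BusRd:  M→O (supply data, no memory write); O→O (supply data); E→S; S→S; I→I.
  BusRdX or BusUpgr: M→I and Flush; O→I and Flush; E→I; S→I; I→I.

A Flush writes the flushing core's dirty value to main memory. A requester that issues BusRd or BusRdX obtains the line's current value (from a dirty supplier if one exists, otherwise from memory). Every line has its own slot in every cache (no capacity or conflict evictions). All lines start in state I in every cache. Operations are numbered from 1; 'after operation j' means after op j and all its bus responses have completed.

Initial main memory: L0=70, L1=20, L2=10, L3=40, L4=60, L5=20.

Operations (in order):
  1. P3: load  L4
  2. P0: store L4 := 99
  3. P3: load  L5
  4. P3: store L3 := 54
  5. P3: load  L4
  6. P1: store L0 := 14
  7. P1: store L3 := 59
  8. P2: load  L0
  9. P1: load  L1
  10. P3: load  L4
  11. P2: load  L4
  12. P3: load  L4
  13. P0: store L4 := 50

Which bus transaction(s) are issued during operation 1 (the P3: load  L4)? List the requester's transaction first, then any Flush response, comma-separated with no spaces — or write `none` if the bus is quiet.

  op1 P3: load  L4 → I/I/I/E on L4; bus BusRd; mem=60
  op2 P0: store L4 := 99 → M/I/I/I on L4; bus BusRdX; mem=60
  op3 P3: load  L5 → I/I/I/E on L5; bus BusRd; mem=20
  op4 P3: store L3 := 54 → I/I/I/M on L3; bus BusRdX; mem=40
  op5 P3: load  L4 → O/I/I/S on L4; bus BusRd; mem=60
  op6 P1: store L0 := 14 → I/M/I/I on L0; bus BusRdX; mem=70
  op7 P1: store L3 := 59 → I/M/I/I on L3; bus BusRdX Flush; mem=54
  op8 P2: load  L0 → I/O/S/I on L0; bus BusRd; mem=70
  op9 P1: load  L1 → I/E/I/I on L1; bus BusRd; mem=20
  op10 P3: load  L4 → O/I/I/S on L4; bus (none); mem=60
  op11 P2: load  L4 → O/I/S/S on L4; bus BusRd; mem=60
  op12 P3: load  L4 → O/I/S/S on L4; bus (none); mem=60
  op13 P0: store L4 := 50 → M/I/I/I on L4; bus BusUpgr; mem=60

bus = BusRd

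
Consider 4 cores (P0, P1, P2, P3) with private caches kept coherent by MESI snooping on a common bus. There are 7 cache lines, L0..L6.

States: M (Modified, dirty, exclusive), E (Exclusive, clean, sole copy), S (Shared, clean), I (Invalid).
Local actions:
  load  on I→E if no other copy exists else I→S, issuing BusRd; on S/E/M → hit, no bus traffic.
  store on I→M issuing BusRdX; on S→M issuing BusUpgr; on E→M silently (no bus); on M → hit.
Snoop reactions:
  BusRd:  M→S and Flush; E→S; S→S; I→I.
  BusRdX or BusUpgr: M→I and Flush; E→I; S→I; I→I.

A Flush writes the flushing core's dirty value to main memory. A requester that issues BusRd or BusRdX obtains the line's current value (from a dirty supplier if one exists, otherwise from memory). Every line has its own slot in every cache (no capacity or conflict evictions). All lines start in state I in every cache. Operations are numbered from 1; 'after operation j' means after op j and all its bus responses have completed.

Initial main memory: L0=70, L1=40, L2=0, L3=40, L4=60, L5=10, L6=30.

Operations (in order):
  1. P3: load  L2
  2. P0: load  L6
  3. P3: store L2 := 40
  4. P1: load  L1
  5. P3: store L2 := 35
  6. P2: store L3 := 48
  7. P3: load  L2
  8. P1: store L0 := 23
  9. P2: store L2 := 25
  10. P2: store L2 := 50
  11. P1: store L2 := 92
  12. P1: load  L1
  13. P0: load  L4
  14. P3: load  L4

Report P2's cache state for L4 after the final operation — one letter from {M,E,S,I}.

step 1: P3: load  L2  ⟶  IIIE  (L2)  txn=BusRd  M[L2]=0
step 2: P0: load  L6  ⟶  EIII  (L6)  txn=BusRd  M[L6]=30
step 3: P3: store L2 := 40  ⟶  IIIM  (L2)  txn=∅  M[L2]=0
step 4: P1: load  L1  ⟶  IEII  (L1)  txn=BusRd  M[L1]=40
step 5: P3: store L2 := 35  ⟶  IIIM  (L2)  txn=∅  M[L2]=0
step 6: P2: store L3 := 48  ⟶  IIMI  (L3)  txn=BusRdX  M[L3]=40
step 7: P3: load  L2  ⟶  IIIM  (L2)  txn=∅  M[L2]=0
step 8: P1: store L0 := 23  ⟶  IMII  (L0)  txn=BusRdX  M[L0]=70
step 9: P2: store L2 := 25  ⟶  IIMI  (L2)  txn=BusRdX+Flush  M[L2]=35
step 10: P2: store L2 := 50  ⟶  IIMI  (L2)  txn=∅  M[L2]=35
step 11: P1: store L2 := 92  ⟶  IMII  (L2)  txn=BusRdX+Flush  M[L2]=50
step 12: P1: load  L1  ⟶  IEII  (L1)  txn=∅  M[L1]=40
step 13: P0: load  L4  ⟶  EIII  (L4)  txn=BusRd  M[L4]=60
step 14: P3: load  L4  ⟶  SIIS  (L4)  txn=BusRd  M[L4]=60

state = I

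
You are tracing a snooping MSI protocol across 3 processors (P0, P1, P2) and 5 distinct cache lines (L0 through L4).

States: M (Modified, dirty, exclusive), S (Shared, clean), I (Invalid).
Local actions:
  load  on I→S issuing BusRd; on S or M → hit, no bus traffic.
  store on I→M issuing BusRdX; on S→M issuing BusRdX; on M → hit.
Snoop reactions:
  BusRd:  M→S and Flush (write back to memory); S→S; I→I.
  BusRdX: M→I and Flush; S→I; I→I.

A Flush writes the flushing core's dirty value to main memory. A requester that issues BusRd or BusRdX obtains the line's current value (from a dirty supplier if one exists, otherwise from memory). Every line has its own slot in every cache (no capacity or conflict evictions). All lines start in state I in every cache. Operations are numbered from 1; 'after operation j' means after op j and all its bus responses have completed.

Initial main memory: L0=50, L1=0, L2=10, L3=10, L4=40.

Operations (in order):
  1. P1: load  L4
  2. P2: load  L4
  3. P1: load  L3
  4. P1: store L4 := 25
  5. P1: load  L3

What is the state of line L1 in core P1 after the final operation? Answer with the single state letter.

state = I

step 1: P1: load  L4  ⟶  ISI  (L4)  txn=BusRd  M[L4]=40
step 2: P2: load  L4  ⟶  ISS  (L4)  txn=BusRd  M[L4]=40
step 3: P1: load  L3  ⟶  ISI  (L3)  txn=BusRd  M[L3]=10
step 4: P1: store L4 := 25  ⟶  IMI  (L4)  txn=BusRdX  M[L4]=40
step 5: P1: load  L3  ⟶  ISI  (L3)  txn=∅  M[L3]=10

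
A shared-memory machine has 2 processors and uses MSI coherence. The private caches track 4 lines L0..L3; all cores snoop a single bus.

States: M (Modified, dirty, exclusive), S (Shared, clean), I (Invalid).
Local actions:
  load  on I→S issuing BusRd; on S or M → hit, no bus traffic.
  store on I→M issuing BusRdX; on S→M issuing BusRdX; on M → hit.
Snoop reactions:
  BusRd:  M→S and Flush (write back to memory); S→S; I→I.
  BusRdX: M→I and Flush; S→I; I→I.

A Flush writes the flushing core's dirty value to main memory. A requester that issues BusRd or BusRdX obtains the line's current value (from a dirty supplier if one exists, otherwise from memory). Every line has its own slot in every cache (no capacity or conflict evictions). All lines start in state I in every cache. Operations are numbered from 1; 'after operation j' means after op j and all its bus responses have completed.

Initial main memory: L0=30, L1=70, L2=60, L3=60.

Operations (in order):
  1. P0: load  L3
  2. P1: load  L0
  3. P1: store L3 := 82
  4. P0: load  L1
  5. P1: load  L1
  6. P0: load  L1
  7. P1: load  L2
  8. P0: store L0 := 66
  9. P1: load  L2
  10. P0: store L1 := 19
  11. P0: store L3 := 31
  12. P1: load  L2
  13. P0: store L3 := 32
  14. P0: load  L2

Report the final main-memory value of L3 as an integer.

memory[L3] = 82

1. P0: load  L3  bus=[BusRd]  L3: P0=S P1=I  mem[L3]=60
2. P1: load  L0  bus=[BusRd]  L0: P0=I P1=S  mem[L0]=30
3. P1: store L3 := 82  bus=[BusRdX]  L3: P0=I P1=M  mem[L3]=60
4. P0: load  L1  bus=[BusRd]  L1: P0=S P1=I  mem[L1]=70
5. P1: load  L1  bus=[BusRd]  L1: P0=S P1=S  mem[L1]=70
6. P0: load  L1  bus=[-]  L1: P0=S P1=S  mem[L1]=70
7. P1: load  L2  bus=[BusRd]  L2: P0=I P1=S  mem[L2]=60
8. P0: store L0 := 66  bus=[BusRdX]  L0: P0=M P1=I  mem[L0]=30
9. P1: load  L2  bus=[-]  L2: P0=I P1=S  mem[L2]=60
10. P0: store L1 := 19  bus=[BusRdX]  L1: P0=M P1=I  mem[L1]=70
11. P0: store L3 := 31  bus=[BusRdX,Flush]  L3: P0=M P1=I  mem[L3]=82
12. P1: load  L2  bus=[-]  L2: P0=I P1=S  mem[L2]=60
13. P0: store L3 := 32  bus=[-]  L3: P0=M P1=I  mem[L3]=82
14. P0: load  L2  bus=[BusRd]  L2: P0=S P1=S  mem[L2]=60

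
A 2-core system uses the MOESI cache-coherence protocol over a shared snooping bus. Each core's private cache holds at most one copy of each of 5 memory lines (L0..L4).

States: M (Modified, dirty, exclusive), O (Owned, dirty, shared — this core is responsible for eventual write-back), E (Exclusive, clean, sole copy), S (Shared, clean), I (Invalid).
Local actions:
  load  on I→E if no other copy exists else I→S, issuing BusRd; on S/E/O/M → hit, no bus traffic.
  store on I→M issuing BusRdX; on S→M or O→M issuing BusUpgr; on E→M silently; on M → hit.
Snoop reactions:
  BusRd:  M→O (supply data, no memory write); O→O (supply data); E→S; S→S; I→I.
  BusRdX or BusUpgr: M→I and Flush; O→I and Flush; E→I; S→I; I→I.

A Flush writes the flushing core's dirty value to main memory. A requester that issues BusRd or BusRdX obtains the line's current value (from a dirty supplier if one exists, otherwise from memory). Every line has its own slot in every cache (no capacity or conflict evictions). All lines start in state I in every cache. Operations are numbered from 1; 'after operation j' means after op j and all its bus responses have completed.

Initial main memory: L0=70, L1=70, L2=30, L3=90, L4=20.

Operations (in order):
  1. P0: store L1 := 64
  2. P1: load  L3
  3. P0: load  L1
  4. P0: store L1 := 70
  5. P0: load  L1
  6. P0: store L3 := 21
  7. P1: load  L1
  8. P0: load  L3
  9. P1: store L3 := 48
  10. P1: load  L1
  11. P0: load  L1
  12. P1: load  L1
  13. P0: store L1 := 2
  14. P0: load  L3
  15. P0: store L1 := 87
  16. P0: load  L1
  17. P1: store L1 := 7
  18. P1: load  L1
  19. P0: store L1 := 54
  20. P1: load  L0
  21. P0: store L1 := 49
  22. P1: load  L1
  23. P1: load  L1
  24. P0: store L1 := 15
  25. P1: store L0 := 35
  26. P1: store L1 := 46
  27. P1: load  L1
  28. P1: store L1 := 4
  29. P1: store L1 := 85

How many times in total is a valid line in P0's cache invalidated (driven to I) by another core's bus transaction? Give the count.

invalidations = 3

[1] P0: store L1 := 64 | P0:M(64), P1:I | bus: BusRdX
[2] P1: load  L3 | P0:I, P1:E(90) | bus: BusRd
[3] P0: load  L1 | P0:M(64), P1:I | bus: none
[4] P0: store L1 := 70 | P0:M(70), P1:I | bus: none
[5] P0: load  L1 | P0:M(70), P1:I | bus: none
[6] P0: store L3 := 21 | P0:M(21), P1:I | bus: BusRdX
[7] P1: load  L1 | P0:O(70), P1:S(70) | bus: BusRd
[8] P0: load  L3 | P0:M(21), P1:I | bus: none
[9] P1: store L3 := 48 | P0:I, P1:M(48) | bus: BusRdX,Flush
[10] P1: load  L1 | P0:O(70), P1:S(70) | bus: none
[11] P0: load  L1 | P0:O(70), P1:S(70) | bus: none
[12] P1: load  L1 | P0:O(70), P1:S(70) | bus: none
[13] P0: store L1 := 2 | P0:M(2), P1:I | bus: BusUpgr
[14] P0: load  L3 | P0:S(48), P1:O(48) | bus: BusRd
[15] P0: store L1 := 87 | P0:M(87), P1:I | bus: none
[16] P0: load  L1 | P0:M(87), P1:I | bus: none
[17] P1: store L1 := 7 | P0:I, P1:M(7) | bus: BusRdX,Flush
[18] P1: load  L1 | P0:I, P1:M(7) | bus: none
[19] P0: store L1 := 54 | P0:M(54), P1:I | bus: BusRdX,Flush
[20] P1: load  L0 | P0:I, P1:E(70) | bus: BusRd
[21] P0: store L1 := 49 | P0:M(49), P1:I | bus: none
[22] P1: load  L1 | P0:O(49), P1:S(49) | bus: BusRd
[23] P1: load  L1 | P0:O(49), P1:S(49) | bus: none
[24] P0: store L1 := 15 | P0:M(15), P1:I | bus: BusUpgr
[25] P1: store L0 := 35 | P0:I, P1:M(35) | bus: none
[26] P1: store L1 := 46 | P0:I, P1:M(46) | bus: BusRdX,Flush
[27] P1: load  L1 | P0:I, P1:M(46) | bus: none
[28] P1: store L1 := 4 | P0:I, P1:M(4) | bus: none
[29] P1: store L1 := 85 | P0:I, P1:M(85) | bus: none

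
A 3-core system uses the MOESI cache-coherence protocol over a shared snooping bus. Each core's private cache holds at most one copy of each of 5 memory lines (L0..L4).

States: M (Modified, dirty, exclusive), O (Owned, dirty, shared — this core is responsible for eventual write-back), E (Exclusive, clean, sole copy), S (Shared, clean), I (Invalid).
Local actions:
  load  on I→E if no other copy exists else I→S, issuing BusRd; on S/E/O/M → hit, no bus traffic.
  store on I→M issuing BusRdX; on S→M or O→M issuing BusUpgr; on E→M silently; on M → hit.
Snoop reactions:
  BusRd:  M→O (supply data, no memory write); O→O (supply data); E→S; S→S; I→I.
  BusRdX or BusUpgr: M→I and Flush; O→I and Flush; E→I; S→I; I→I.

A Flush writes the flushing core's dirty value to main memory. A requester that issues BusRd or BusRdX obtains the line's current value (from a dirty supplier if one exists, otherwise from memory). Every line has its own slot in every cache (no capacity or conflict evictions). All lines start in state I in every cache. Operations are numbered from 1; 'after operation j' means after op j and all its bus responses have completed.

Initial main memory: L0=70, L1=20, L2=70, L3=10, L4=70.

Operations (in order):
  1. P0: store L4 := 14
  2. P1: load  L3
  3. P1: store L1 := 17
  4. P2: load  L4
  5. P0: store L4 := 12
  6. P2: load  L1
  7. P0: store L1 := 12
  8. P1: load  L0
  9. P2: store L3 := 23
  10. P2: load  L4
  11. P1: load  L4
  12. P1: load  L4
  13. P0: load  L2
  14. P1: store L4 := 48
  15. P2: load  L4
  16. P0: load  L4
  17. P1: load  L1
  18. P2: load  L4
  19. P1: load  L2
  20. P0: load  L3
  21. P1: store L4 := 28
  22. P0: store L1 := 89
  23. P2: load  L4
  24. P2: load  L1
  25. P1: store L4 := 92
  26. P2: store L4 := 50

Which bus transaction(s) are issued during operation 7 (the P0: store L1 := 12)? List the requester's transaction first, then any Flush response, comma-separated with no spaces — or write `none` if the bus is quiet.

1. P0: store L4 := 14  bus=[BusRdX]  L4: P0=M P1=I P2=I  mem[L4]=70
2. P1: load  L3  bus=[BusRd]  L3: P0=I P1=E P2=I  mem[L3]=10
3. P1: store L1 := 17  bus=[BusRdX]  L1: P0=I P1=M P2=I  mem[L1]=20
4. P2: load  L4  bus=[BusRd]  L4: P0=O P1=I P2=S  mem[L4]=70
5. P0: store L4 := 12  bus=[BusUpgr]  L4: P0=M P1=I P2=I  mem[L4]=70
6. P2: load  L1  bus=[BusRd]  L1: P0=I P1=O P2=S  mem[L1]=20
7. P0: store L1 := 12  bus=[BusRdX,Flush]  L1: P0=M P1=I P2=I  mem[L1]=17
8. P1: load  L0  bus=[BusRd]  L0: P0=I P1=E P2=I  mem[L0]=70
9. P2: store L3 := 23  bus=[BusRdX]  L3: P0=I P1=I P2=M  mem[L3]=10
10. P2: load  L4  bus=[BusRd]  L4: P0=O P1=I P2=S  mem[L4]=70
11. P1: load  L4  bus=[BusRd]  L4: P0=O P1=S P2=S  mem[L4]=70
12. P1: load  L4  bus=[-]  L4: P0=O P1=S P2=S  mem[L4]=70
13. P0: load  L2  bus=[BusRd]  L2: P0=E P1=I P2=I  mem[L2]=70
14. P1: store L4 := 48  bus=[BusUpgr,Flush]  L4: P0=I P1=M P2=I  mem[L4]=12
15. P2: load  L4  bus=[BusRd]  L4: P0=I P1=O P2=S  mem[L4]=12
16. P0: load  L4  bus=[BusRd]  L4: P0=S P1=O P2=S  mem[L4]=12
17. P1: load  L1  bus=[BusRd]  L1: P0=O P1=S P2=I  mem[L1]=17
18. P2: load  L4  bus=[-]  L4: P0=S P1=O P2=S  mem[L4]=12
19. P1: load  L2  bus=[BusRd]  L2: P0=S P1=S P2=I  mem[L2]=70
20. P0: load  L3  bus=[BusRd]  L3: P0=S P1=I P2=O  mem[L3]=10
21. P1: store L4 := 28  bus=[BusUpgr]  L4: P0=I P1=M P2=I  mem[L4]=12
22. P0: store L1 := 89  bus=[BusUpgr]  L1: P0=M P1=I P2=I  mem[L1]=17
23. P2: load  L4  bus=[BusRd]  L4: P0=I P1=O P2=S  mem[L4]=12
24. P2: load  L1  bus=[BusRd]  L1: P0=O P1=I P2=S  mem[L1]=17
25. P1: store L4 := 92  bus=[BusUpgr]  L4: P0=I P1=M P2=I  mem[L4]=12
26. P2: store L4 := 50  bus=[BusRdX,Flush]  L4: P0=I P1=I P2=M  mem[L4]=92

bus = BusRdX,Flush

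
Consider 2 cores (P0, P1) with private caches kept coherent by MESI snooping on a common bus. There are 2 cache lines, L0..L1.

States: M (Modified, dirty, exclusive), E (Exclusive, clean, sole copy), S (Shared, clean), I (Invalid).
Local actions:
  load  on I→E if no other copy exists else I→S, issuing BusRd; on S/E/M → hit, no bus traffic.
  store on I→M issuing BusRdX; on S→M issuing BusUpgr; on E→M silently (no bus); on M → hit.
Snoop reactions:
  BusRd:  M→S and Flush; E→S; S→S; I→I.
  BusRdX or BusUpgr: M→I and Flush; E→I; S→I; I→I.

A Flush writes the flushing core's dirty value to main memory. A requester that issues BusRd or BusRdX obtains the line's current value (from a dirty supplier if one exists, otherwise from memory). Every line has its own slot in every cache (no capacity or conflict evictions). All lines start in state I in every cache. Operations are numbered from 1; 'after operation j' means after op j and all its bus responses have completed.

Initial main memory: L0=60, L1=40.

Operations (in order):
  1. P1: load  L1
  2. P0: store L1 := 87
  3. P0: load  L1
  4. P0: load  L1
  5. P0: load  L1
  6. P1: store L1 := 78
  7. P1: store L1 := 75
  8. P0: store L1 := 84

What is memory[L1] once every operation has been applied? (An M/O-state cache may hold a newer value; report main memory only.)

memory[L1] = 75

step 1: P1: load  L1  ⟶  IE  (L1)  txn=BusRd  M[L1]=40
step 2: P0: store L1 := 87  ⟶  MI  (L1)  txn=BusRdX  M[L1]=40
step 3: P0: load  L1  ⟶  MI  (L1)  txn=∅  M[L1]=40
step 4: P0: load  L1  ⟶  MI  (L1)  txn=∅  M[L1]=40
step 5: P0: load  L1  ⟶  MI  (L1)  txn=∅  M[L1]=40
step 6: P1: store L1 := 78  ⟶  IM  (L1)  txn=BusRdX+Flush  M[L1]=87
step 7: P1: store L1 := 75  ⟶  IM  (L1)  txn=∅  M[L1]=87
step 8: P0: store L1 := 84  ⟶  MI  (L1)  txn=BusRdX+Flush  M[L1]=75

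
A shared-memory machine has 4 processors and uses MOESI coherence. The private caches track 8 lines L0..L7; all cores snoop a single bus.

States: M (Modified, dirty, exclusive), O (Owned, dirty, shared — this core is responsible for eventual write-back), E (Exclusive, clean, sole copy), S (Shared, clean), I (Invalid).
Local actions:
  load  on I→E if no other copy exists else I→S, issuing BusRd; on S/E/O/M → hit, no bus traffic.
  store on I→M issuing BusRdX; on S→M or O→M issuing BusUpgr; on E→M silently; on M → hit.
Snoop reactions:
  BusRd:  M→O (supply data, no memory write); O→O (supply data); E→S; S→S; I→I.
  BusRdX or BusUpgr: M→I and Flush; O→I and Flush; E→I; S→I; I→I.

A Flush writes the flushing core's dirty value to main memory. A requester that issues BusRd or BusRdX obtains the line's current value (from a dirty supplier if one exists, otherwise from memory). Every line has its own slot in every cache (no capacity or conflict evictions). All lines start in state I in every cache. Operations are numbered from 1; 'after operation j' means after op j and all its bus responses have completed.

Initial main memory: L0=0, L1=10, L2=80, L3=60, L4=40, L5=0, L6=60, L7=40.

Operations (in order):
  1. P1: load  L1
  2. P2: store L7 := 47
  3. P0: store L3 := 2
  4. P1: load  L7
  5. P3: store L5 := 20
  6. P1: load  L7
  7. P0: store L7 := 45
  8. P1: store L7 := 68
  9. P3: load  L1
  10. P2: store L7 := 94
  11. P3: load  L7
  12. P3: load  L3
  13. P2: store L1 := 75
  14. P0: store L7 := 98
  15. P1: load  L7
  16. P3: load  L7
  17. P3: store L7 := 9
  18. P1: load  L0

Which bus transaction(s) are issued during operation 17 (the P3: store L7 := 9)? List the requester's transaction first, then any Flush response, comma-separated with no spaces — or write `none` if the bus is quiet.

1. P1: load  L1  bus=[BusRd]  L1: P0=I P1=E P2=I P3=I  mem[L1]=10
2. P2: store L7 := 47  bus=[BusRdX]  L7: P0=I P1=I P2=M P3=I  mem[L7]=40
3. P0: store L3 := 2  bus=[BusRdX]  L3: P0=M P1=I P2=I P3=I  mem[L3]=60
4. P1: load  L7  bus=[BusRd]  L7: P0=I P1=S P2=O P3=I  mem[L7]=40
5. P3: store L5 := 20  bus=[BusRdX]  L5: P0=I P1=I P2=I P3=M  mem[L5]=0
6. P1: load  L7  bus=[-]  L7: P0=I P1=S P2=O P3=I  mem[L7]=40
7. P0: store L7 := 45  bus=[BusRdX,Flush]  L7: P0=M P1=I P2=I P3=I  mem[L7]=47
8. P1: store L7 := 68  bus=[BusRdX,Flush]  L7: P0=I P1=M P2=I P3=I  mem[L7]=45
9. P3: load  L1  bus=[BusRd]  L1: P0=I P1=S P2=I P3=S  mem[L1]=10
10. P2: store L7 := 94  bus=[BusRdX,Flush]  L7: P0=I P1=I P2=M P3=I  mem[L7]=68
11. P3: load  L7  bus=[BusRd]  L7: P0=I P1=I P2=O P3=S  mem[L7]=68
12. P3: load  L3  bus=[BusRd]  L3: P0=O P1=I P2=I P3=S  mem[L3]=60
13. P2: store L1 := 75  bus=[BusRdX]  L1: P0=I P1=I P2=M P3=I  mem[L1]=10
14. P0: store L7 := 98  bus=[BusRdX,Flush]  L7: P0=M P1=I P2=I P3=I  mem[L7]=94
15. P1: load  L7  bus=[BusRd]  L7: P0=O P1=S P2=I P3=I  mem[L7]=94
16. P3: load  L7  bus=[BusRd]  L7: P0=O P1=S P2=I P3=S  mem[L7]=94
17. P3: store L7 := 9  bus=[BusUpgr,Flush]  L7: P0=I P1=I P2=I P3=M  mem[L7]=98
18. P1: load  L0  bus=[BusRd]  L0: P0=I P1=E P2=I P3=I  mem[L0]=0

bus = BusUpgr,Flush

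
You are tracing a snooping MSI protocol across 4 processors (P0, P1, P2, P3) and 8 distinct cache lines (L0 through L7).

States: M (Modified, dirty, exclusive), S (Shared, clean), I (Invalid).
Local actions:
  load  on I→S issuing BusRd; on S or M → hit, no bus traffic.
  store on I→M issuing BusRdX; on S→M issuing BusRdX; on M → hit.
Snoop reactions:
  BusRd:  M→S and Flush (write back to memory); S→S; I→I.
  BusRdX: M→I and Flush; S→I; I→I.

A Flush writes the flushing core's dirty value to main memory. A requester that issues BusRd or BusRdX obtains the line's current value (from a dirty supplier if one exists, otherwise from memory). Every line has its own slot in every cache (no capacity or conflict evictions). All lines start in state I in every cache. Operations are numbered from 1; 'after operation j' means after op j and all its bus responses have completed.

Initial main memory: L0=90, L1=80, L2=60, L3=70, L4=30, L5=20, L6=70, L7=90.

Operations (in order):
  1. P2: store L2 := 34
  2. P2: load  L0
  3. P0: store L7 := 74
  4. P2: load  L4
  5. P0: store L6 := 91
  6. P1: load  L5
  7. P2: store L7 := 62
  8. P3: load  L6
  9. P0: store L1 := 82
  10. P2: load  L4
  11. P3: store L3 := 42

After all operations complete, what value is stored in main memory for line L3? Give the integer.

memory[L3] = 70

step 1: P2: store L2 := 34  ⟶  IIMI  (L2)  txn=BusRdX  M[L2]=60
step 2: P2: load  L0  ⟶  IISI  (L0)  txn=BusRd  M[L0]=90
step 3: P0: store L7 := 74  ⟶  MIII  (L7)  txn=BusRdX  M[L7]=90
step 4: P2: load  L4  ⟶  IISI  (L4)  txn=BusRd  M[L4]=30
step 5: P0: store L6 := 91  ⟶  MIII  (L6)  txn=BusRdX  M[L6]=70
step 6: P1: load  L5  ⟶  ISII  (L5)  txn=BusRd  M[L5]=20
step 7: P2: store L7 := 62  ⟶  IIMI  (L7)  txn=BusRdX+Flush  M[L7]=74
step 8: P3: load  L6  ⟶  SIIS  (L6)  txn=BusRd+Flush  M[L6]=91
step 9: P0: store L1 := 82  ⟶  MIII  (L1)  txn=BusRdX  M[L1]=80
step 10: P2: load  L4  ⟶  IISI  (L4)  txn=∅  M[L4]=30
step 11: P3: store L3 := 42  ⟶  IIIM  (L3)  txn=BusRdX  M[L3]=70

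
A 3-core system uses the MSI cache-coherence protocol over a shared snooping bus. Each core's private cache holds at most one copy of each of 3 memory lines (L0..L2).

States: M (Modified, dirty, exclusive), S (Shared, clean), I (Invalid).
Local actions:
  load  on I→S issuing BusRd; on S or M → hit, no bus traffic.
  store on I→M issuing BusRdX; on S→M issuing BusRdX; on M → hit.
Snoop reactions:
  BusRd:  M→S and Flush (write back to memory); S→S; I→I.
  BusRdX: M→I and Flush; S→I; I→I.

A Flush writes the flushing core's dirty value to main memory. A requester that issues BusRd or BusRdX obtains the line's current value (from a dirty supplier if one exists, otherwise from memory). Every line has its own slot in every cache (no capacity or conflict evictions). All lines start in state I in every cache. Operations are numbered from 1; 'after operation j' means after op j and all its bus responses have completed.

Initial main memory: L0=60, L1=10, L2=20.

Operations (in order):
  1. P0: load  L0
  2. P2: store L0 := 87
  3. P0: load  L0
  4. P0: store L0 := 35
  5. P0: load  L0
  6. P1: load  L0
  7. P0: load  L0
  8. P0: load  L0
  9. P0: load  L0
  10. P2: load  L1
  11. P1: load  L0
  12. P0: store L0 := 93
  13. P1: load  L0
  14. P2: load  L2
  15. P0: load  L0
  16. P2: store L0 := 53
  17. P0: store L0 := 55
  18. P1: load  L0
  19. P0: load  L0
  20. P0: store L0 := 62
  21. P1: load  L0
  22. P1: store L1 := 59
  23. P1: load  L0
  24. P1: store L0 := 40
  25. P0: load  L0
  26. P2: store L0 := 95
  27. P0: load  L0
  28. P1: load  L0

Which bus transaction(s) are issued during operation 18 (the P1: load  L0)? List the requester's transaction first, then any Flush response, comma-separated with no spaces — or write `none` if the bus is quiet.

  op1 P0: load  L0 → S/I/I on L0; bus BusRd; mem=60
  op2 P2: store L0 := 87 → I/I/M on L0; bus BusRdX; mem=60
  op3 P0: load  L0 → S/I/S on L0; bus BusRd Flush; mem=87
  op4 P0: store L0 := 35 → M/I/I on L0; bus BusRdX; mem=87
  op5 P0: load  L0 → M/I/I on L0; bus (none); mem=87
  op6 P1: load  L0 → S/S/I on L0; bus BusRd Flush; mem=35
  op7 P0: load  L0 → S/S/I on L0; bus (none); mem=35
  op8 P0: load  L0 → S/S/I on L0; bus (none); mem=35
  op9 P0: load  L0 → S/S/I on L0; bus (none); mem=35
  op10 P2: load  L1 → I/I/S on L1; bus BusRd; mem=10
  op11 P1: load  L0 → S/S/I on L0; bus (none); mem=35
  op12 P0: store L0 := 93 → M/I/I on L0; bus BusRdX; mem=35
  op13 P1: load  L0 → S/S/I on L0; bus BusRd Flush; mem=93
  op14 P2: load  L2 → I/I/S on L2; bus BusRd; mem=20
  op15 P0: load  L0 → S/S/I on L0; bus (none); mem=93
  op16 P2: store L0 := 53 → I/I/M on L0; bus BusRdX; mem=93
  op17 P0: store L0 := 55 → M/I/I on L0; bus BusRdX Flush; mem=53
  op18 P1: load  L0 → S/S/I on L0; bus BusRd Flush; mem=55
  op19 P0: load  L0 → S/S/I on L0; bus (none); mem=55
  op20 P0: store L0 := 62 → M/I/I on L0; bus BusRdX; mem=55
  op21 P1: load  L0 → S/S/I on L0; bus BusRd Flush; mem=62
  op22 P1: store L1 := 59 → I/M/I on L1; bus BusRdX; mem=10
  op23 P1: load  L0 → S/S/I on L0; bus (none); mem=62
  op24 P1: store L0 := 40 → I/M/I on L0; bus BusRdX; mem=62
  op25 P0: load  L0 → S/S/I on L0; bus BusRd Flush; mem=40
  op26 P2: store L0 := 95 → I/I/M on L0; bus BusRdX; mem=40
  op27 P0: load  L0 → S/I/S on L0; bus BusRd Flush; mem=95
  op28 P1: load  L0 → S/S/S on L0; bus BusRd; mem=95

bus = BusRd,Flush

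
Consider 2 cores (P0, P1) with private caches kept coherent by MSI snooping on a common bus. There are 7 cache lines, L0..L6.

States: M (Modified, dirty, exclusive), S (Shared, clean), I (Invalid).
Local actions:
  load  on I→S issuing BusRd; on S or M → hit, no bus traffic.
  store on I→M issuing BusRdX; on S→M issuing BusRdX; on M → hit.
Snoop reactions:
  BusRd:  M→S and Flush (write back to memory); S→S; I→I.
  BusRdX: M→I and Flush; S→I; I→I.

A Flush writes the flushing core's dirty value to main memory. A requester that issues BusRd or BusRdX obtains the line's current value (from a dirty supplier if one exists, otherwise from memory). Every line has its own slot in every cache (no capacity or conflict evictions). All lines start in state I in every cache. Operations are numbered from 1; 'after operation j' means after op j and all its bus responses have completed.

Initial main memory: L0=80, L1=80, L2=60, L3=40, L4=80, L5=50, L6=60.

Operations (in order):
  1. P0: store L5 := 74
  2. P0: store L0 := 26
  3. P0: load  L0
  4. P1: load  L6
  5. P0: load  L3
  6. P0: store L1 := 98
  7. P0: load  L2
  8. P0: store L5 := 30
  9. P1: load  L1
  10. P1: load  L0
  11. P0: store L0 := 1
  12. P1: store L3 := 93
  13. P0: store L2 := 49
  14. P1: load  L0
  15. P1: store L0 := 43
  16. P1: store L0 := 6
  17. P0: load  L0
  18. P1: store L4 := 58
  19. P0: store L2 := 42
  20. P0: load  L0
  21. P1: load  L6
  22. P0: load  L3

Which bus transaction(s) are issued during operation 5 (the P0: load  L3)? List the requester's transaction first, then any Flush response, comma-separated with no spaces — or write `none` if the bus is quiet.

bus = BusRd

1. P0: store L5 := 74  bus=[BusRdX]  L5: P0=M P1=I  mem[L5]=50
2. P0: store L0 := 26  bus=[BusRdX]  L0: P0=M P1=I  mem[L0]=80
3. P0: load  L0  bus=[-]  L0: P0=M P1=I  mem[L0]=80
4. P1: load  L6  bus=[BusRd]  L6: P0=I P1=S  mem[L6]=60
5. P0: load  L3  bus=[BusRd]  L3: P0=S P1=I  mem[L3]=40
6. P0: store L1 := 98  bus=[BusRdX]  L1: P0=M P1=I  mem[L1]=80
7. P0: load  L2  bus=[BusRd]  L2: P0=S P1=I  mem[L2]=60
8. P0: store L5 := 30  bus=[-]  L5: P0=M P1=I  mem[L5]=50
9. P1: load  L1  bus=[BusRd,Flush]  L1: P0=S P1=S  mem[L1]=98
10. P1: load  L0  bus=[BusRd,Flush]  L0: P0=S P1=S  mem[L0]=26
11. P0: store L0 := 1  bus=[BusRdX]  L0: P0=M P1=I  mem[L0]=26
12. P1: store L3 := 93  bus=[BusRdX]  L3: P0=I P1=M  mem[L3]=40
13. P0: store L2 := 49  bus=[BusRdX]  L2: P0=M P1=I  mem[L2]=60
14. P1: load  L0  bus=[BusRd,Flush]  L0: P0=S P1=S  mem[L0]=1
15. P1: store L0 := 43  bus=[BusRdX]  L0: P0=I P1=M  mem[L0]=1
16. P1: store L0 := 6  bus=[-]  L0: P0=I P1=M  mem[L0]=1
17. P0: load  L0  bus=[BusRd,Flush]  L0: P0=S P1=S  mem[L0]=6
18. P1: store L4 := 58  bus=[BusRdX]  L4: P0=I P1=M  mem[L4]=80
19. P0: store L2 := 42  bus=[-]  L2: P0=M P1=I  mem[L2]=60
20. P0: load  L0  bus=[-]  L0: P0=S P1=S  mem[L0]=6
21. P1: load  L6  bus=[-]  L6: P0=I P1=S  mem[L6]=60
22. P0: load  L3  bus=[BusRd,Flush]  L3: P0=S P1=S  mem[L3]=93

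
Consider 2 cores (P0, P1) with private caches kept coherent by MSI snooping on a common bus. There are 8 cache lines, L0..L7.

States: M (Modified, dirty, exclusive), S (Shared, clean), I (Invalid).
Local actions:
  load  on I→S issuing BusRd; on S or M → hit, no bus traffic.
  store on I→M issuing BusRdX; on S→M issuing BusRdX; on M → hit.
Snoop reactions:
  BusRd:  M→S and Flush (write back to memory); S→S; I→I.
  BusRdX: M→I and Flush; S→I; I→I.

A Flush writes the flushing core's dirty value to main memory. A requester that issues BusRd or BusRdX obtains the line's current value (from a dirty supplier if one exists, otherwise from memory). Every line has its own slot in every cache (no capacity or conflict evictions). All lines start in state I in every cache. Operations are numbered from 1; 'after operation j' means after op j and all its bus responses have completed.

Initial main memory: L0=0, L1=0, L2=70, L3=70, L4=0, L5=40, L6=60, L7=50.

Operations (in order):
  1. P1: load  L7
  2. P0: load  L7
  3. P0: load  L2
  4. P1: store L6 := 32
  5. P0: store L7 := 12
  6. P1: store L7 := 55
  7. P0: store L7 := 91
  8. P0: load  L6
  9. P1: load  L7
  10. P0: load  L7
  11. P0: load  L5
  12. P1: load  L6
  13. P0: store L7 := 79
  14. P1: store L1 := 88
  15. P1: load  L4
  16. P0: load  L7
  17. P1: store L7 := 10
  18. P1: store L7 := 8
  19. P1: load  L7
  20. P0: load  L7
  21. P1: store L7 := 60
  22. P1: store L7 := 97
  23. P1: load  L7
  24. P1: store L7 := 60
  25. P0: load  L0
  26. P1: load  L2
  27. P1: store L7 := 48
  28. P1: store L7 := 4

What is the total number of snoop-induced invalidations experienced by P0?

invalidations = 3

[1] P1: load  L7 | P0:I, P1:S(50) | bus: BusRd
[2] P0: load  L7 | P0:S(50), P1:S(50) | bus: BusRd
[3] P0: load  L2 | P0:S(70), P1:I | bus: BusRd
[4] P1: store L6 := 32 | P0:I, P1:M(32) | bus: BusRdX
[5] P0: store L7 := 12 | P0:M(12), P1:I | bus: BusRdX
[6] P1: store L7 := 55 | P0:I, P1:M(55) | bus: BusRdX,Flush
[7] P0: store L7 := 91 | P0:M(91), P1:I | bus: BusRdX,Flush
[8] P0: load  L6 | P0:S(32), P1:S(32) | bus: BusRd,Flush
[9] P1: load  L7 | P0:S(91), P1:S(91) | bus: BusRd,Flush
[10] P0: load  L7 | P0:S(91), P1:S(91) | bus: none
[11] P0: load  L5 | P0:S(40), P1:I | bus: BusRd
[12] P1: load  L6 | P0:S(32), P1:S(32) | bus: none
[13] P0: store L7 := 79 | P0:M(79), P1:I | bus: BusRdX
[14] P1: store L1 := 88 | P0:I, P1:M(88) | bus: BusRdX
[15] P1: load  L4 | P0:I, P1:S(0) | bus: BusRd
[16] P0: load  L7 | P0:M(79), P1:I | bus: none
[17] P1: store L7 := 10 | P0:I, P1:M(10) | bus: BusRdX,Flush
[18] P1: store L7 := 8 | P0:I, P1:M(8) | bus: none
[19] P1: load  L7 | P0:I, P1:M(8) | bus: none
[20] P0: load  L7 | P0:S(8), P1:S(8) | bus: BusRd,Flush
[21] P1: store L7 := 60 | P0:I, P1:M(60) | bus: BusRdX
[22] P1: store L7 := 97 | P0:I, P1:M(97) | bus: none
[23] P1: load  L7 | P0:I, P1:M(97) | bus: none
[24] P1: store L7 := 60 | P0:I, P1:M(60) | bus: none
[25] P0: load  L0 | P0:S(0), P1:I | bus: BusRd
[26] P1: load  L2 | P0:S(70), P1:S(70) | bus: BusRd
[27] P1: store L7 := 48 | P0:I, P1:M(48) | bus: none
[28] P1: store L7 := 4 | P0:I, P1:M(4) | bus: none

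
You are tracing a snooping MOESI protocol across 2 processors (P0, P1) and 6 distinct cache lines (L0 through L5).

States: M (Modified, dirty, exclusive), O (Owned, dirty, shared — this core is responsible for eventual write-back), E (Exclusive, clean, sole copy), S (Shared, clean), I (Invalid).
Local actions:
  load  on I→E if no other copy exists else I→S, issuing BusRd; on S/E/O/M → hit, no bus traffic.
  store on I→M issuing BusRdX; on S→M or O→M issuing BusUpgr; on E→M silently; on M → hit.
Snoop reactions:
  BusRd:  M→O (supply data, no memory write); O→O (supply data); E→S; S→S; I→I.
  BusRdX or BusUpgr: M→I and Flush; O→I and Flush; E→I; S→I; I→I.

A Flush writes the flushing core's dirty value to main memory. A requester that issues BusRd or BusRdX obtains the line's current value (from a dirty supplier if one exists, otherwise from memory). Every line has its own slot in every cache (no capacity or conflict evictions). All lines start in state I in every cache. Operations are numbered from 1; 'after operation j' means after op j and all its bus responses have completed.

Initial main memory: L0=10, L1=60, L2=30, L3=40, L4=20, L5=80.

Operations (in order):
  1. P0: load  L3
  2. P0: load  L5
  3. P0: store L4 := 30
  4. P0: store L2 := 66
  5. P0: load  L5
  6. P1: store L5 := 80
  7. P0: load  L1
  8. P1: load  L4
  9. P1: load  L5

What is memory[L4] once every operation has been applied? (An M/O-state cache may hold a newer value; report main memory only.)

  op1 P0: load  L3 → E/I on L3; bus BusRd; mem=40
  op2 P0: load  L5 → E/I on L5; bus BusRd; mem=80
  op3 P0: store L4 := 30 → M/I on L4; bus BusRdX; mem=20
  op4 P0: store L2 := 66 → M/I on L2; bus BusRdX; mem=30
  op5 P0: load  L5 → E/I on L5; bus (none); mem=80
  op6 P1: store L5 := 80 → I/M on L5; bus BusRdX; mem=80
  op7 P0: load  L1 → E/I on L1; bus BusRd; mem=60
  op8 P1: load  L4 → O/S on L4; bus BusRd; mem=20
  op9 P1: load  L5 → I/M on L5; bus (none); mem=80

memory[L4] = 20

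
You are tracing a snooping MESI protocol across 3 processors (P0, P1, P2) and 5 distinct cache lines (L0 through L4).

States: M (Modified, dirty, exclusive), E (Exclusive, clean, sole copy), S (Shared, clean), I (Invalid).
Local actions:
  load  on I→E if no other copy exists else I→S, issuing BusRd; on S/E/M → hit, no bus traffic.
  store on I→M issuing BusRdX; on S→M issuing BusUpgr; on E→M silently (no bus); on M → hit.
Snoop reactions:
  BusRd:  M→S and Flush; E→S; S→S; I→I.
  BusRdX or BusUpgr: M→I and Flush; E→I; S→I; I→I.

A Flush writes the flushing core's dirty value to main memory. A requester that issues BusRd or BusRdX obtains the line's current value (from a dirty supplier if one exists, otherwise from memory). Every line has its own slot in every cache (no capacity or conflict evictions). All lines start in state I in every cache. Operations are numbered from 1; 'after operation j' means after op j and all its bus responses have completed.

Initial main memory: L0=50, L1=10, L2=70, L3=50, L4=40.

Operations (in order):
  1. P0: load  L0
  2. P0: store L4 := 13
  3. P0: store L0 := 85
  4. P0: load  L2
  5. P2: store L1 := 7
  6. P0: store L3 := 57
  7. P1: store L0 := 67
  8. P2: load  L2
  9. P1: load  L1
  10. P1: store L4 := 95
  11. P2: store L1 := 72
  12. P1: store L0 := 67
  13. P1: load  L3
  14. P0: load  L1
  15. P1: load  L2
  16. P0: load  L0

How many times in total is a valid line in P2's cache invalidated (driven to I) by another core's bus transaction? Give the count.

invalidations = 0

[1] P0: load  L0 | P0:E(50), P1:I, P2:I | bus: BusRd
[2] P0: store L4 := 13 | P0:M(13), P1:I, P2:I | bus: BusRdX
[3] P0: store L0 := 85 | P0:M(85), P1:I, P2:I | bus: none
[4] P0: load  L2 | P0:E(70), P1:I, P2:I | bus: BusRd
[5] P2: store L1 := 7 | P0:I, P1:I, P2:M(7) | bus: BusRdX
[6] P0: store L3 := 57 | P0:M(57), P1:I, P2:I | bus: BusRdX
[7] P1: store L0 := 67 | P0:I, P1:M(67), P2:I | bus: BusRdX,Flush
[8] P2: load  L2 | P0:S(70), P1:I, P2:S(70) | bus: BusRd
[9] P1: load  L1 | P0:I, P1:S(7), P2:S(7) | bus: BusRd,Flush
[10] P1: store L4 := 95 | P0:I, P1:M(95), P2:I | bus: BusRdX,Flush
[11] P2: store L1 := 72 | P0:I, P1:I, P2:M(72) | bus: BusUpgr
[12] P1: store L0 := 67 | P0:I, P1:M(67), P2:I | bus: none
[13] P1: load  L3 | P0:S(57), P1:S(57), P2:I | bus: BusRd,Flush
[14] P0: load  L1 | P0:S(72), P1:I, P2:S(72) | bus: BusRd,Flush
[15] P1: load  L2 | P0:S(70), P1:S(70), P2:S(70) | bus: BusRd
[16] P0: load  L0 | P0:S(67), P1:S(67), P2:I | bus: BusRd,Flush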